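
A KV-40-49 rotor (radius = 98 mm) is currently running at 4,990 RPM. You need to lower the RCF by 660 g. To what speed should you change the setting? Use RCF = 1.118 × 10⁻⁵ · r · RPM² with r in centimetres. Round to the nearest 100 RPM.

r = 98 mm = 9.8 cm
Current RCF = 1.118 × 10⁻⁵ × 9.8 × (4990)² = 1.118 × 10⁻⁵ × 9.8 × 24,900,100 ≈ 2,728.2 × g
Target RCF = 2,728.2 − 660 = 2,068.2 × g
N² = 2,068.2 / (10.9564 × 10⁻⁵) = 18,876,638
N ≈ √18,876,638 ≈ 4,344.7

4300 RPM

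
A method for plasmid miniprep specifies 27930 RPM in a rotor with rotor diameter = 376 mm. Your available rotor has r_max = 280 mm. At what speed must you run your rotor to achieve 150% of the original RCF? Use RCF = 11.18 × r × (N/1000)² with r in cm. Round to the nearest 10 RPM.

28030 RPM

Original rotor: r = 376 mm / 2 = 188 mm = 18.8 cm
RCF_original = 11.18 × 18.8 × (27.93)² = 11.18 × 18.8 × 780.0849 ≈ 163,961.4 × g
Target RCF = 1.5 × 163,961.4 ≈ 245,942.1 × g
Your rotor: r = 280 mm = 28.0 cm
245,942.1 = 11.18 × 28 × (N/1000)²
(N/1000)² = 245,942.1 / 313.04 = 785.6571
N = 1000 × √785.6571 ≈ 28,029.6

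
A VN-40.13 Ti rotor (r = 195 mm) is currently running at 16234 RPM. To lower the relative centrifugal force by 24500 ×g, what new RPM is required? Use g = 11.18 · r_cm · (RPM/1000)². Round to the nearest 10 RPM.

r = 195 mm = 19.5 cm
Current RCF = 11.18 × 19.5 × (16.234)² = 11.18 × 19.5 × 263.542756 ≈ 57,455 × g
Target RCF = 57,455 − 24,500 = 32,955 × g
(N/1000)² = 32,955 / 218.01 = 151.1628
N = 1000 × √151.1628 ≈ 12,294.8

12290 RPM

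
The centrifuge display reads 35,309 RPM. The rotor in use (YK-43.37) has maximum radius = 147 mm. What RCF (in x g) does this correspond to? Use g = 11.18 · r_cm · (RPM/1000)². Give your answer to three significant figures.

r = 147 mm = 14.7 cm
RCF = 11.18 × r × (N/1000)²
RCF = 11.18 × 14.7 × (35.309)² = 11.18 × 14.7 × 1,246.725481 ≈ 204,894.3 × g

≈ 205000 x g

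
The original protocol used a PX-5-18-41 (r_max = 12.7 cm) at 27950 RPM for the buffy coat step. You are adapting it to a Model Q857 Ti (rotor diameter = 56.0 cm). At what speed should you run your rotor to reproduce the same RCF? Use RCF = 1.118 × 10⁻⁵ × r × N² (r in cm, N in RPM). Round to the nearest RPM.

≈ 18824 RPM

RCF_original = 1.118 × 10⁻⁵ × 12.7 × (27950)² = 1.118 × 10⁻⁵ × 12.7 × 781,202,500 ≈ 110,919.8 × g
Your rotor: r = 56.0 / 2 = 28 cm
110,919.8 = 1.118 × 10⁻⁵ × 28 × N²
N² = 110,919.8 / (31.304 × 10⁻⁵) = 354,331,076
N ≈ √354,331,076 ≈ 18,823.7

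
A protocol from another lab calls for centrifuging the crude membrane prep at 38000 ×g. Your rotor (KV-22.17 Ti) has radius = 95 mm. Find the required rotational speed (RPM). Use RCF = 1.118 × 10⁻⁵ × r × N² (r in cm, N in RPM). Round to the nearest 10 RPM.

N ≈ 18920 RPM

r = 95 mm = 9.5 cm
38,000 = 1.118 × 10⁻⁵ × 9.5 × N²
N² = 38,000 / (10.621 × 10⁻⁵) = 357,781,753
N ≈ √357,781,753 ≈ 18,915.1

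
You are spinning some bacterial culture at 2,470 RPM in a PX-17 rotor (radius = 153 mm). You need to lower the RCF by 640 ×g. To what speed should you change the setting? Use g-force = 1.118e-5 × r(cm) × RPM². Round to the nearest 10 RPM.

1540 RPM

r = 153 mm = 15.3 cm
Current RCF = 1.118 × 10⁻⁵ × 15.3 × (2470)² = 1.118 × 10⁻⁵ × 15.3 × 6,100,900 ≈ 1,043.6 × g
Target RCF = 1,043.6 − 640 = 403.6 × g
N² = 403.6 / (17.1054 × 10⁻⁵) = 2,359,489
N ≈ √2,359,489 ≈ 1,536.1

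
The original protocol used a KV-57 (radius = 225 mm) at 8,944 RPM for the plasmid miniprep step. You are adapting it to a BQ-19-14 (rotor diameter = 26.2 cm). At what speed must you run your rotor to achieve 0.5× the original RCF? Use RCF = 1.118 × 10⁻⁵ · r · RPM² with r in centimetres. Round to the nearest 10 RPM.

8290 RPM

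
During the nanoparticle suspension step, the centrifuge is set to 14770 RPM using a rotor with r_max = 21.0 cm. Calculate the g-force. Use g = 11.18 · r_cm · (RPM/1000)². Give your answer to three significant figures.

51200 × g

RCF = 11.18 × r × (N/1000)²
RCF = 11.18 × 21 × (14.77)² = 11.18 × 21 × 218.1529 ≈ 51,217.9 × g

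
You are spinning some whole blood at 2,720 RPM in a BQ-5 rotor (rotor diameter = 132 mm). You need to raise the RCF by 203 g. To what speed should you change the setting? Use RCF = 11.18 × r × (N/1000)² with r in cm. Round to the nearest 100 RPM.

N₂ ≈ 3200 RPM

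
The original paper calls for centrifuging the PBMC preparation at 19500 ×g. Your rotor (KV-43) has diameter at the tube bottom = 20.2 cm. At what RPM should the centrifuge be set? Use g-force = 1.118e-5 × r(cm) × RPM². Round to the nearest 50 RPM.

N ≈ 13150 RPM

r = 20.2 / 2 = 10.1 cm
19,500 = 1.118 × 10⁻⁵ × 10.1 × N²
N² = 19,500 / (11.2918 × 10⁻⁵) = 172,691,688
N ≈ √172,691,688 ≈ 13,141.2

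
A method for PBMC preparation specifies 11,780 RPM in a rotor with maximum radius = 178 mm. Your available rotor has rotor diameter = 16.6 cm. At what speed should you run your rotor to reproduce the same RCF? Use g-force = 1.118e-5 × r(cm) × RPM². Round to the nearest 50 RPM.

≈ 17250 RPM

Original rotor: r = 178 mm = 17.8 cm
RCF = 1.118 × 10⁻⁵ × r × N²
RCF_original = 1.118 × 10⁻⁵ × 17.8 × (11780)² = 1.118 × 10⁻⁵ × 17.8 × 138,768,400 ≈ 27,615.5 × g
Your rotor: r = 16.6 / 2 = 8.3 cm
27,615.5 = 1.118 × 10⁻⁵ × 8.3 × N²
N² = 27,615.5 / (9.2794 × 10⁻⁵) = 297,600,060
N ≈ √297,600,060 ≈ 17,251.1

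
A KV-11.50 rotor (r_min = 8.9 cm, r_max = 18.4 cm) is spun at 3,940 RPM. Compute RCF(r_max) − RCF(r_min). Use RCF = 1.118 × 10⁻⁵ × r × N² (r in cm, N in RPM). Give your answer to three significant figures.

ΔRCF ≈ 1650 ×g

RCF_max = 1.118 × 10⁻⁵ × 18.4 × (3940)² = 1.118 × 10⁻⁵ × 18.4 × 15,523,600 ≈ 3,193.4 × g
RCF_min = 1.118 × 10⁻⁵ × 8.9 × (3940)² = 1.118 × 10⁻⁵ × 8.9 × 15,523,600 ≈ 1,544.6 × g
ΔRCF = 3,193.4 − 1,544.6 = 1,648.8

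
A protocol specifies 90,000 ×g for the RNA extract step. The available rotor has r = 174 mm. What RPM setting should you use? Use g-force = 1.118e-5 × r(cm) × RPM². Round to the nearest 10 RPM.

≈ 21510 RPM

r = 174 mm = 17.4 cm
90,000 = 1.118 × 10⁻⁵ × 17.4 × N²
N² = 90,000 / (19.4532 × 10⁻⁵) = 462,648,819
N ≈ √462,648,819 ≈ 21,509.3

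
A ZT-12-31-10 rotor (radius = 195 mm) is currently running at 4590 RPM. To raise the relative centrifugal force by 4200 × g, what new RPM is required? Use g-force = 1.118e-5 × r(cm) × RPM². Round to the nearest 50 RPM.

6350 RPM

r = 195 mm = 19.5 cm
Current RCF = 1.118 × 10⁻⁵ × 19.5 × (4590)² = 1.118 × 10⁻⁵ × 19.5 × 21,068,100 ≈ 4,593.1 × g
Target RCF = 4,593.1 + 4,200 = 8,793.1 × g
N² = 8,793.1 / (21.801 × 10⁻⁵) = 40,333,471
N ≈ √40,333,471 ≈ 6,350.9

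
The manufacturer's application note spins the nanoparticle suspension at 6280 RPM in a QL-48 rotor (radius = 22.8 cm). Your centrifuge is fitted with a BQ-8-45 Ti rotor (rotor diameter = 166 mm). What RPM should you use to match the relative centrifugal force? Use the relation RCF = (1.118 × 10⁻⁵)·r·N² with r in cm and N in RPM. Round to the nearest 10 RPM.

≈ 10410 RPM

RCF_original = 1.118 × 10⁻⁵ × 22.8 × (6280)² = 1.118 × 10⁻⁵ × 22.8 × 39,438,400 ≈ 10,053 × g
Your rotor: r = 166 mm / 2 = 83 mm = 8.3 cm
10,053 = 1.118 × 10⁻⁵ × 8.3 × N²
N² = 10,053 / (9.2794 × 10⁻⁵) = 108,336,746
N ≈ √108,336,746 ≈ 10,408.5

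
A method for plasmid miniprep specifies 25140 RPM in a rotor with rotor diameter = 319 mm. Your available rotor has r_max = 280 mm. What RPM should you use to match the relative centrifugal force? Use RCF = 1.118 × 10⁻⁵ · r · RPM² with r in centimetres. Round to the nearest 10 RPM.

Original rotor: r = 319 mm / 2 = 159.5 mm = 15.95 cm
RCF_original = 1.118 × 10⁻⁵ × 15.95 × (25140)² = 1.118 × 10⁻⁵ × 15.95 × 632,019,600 ≈ 112,702.4 × g
Your rotor: r = 280 mm = 28.0 cm
112,702.4 = 1.118 × 10⁻⁵ × 28 × N²
N² = 112,702.4 / (31.304 × 10⁻⁵) = 360,025,556
N ≈ √360,025,556 ≈ 18,974.3

≈ 18970 RPM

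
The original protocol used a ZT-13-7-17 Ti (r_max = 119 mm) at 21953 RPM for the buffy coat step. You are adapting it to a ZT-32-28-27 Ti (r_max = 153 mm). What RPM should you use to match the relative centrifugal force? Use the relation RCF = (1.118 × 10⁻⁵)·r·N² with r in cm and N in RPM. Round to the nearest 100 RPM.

Original rotor: r = 119 mm = 11.9 cm
RCF_original = 1.118 × 10⁻⁵ × 11.9 × (21953)² = 1.118 × 10⁻⁵ × 11.9 × 481,934,209 ≈ 64,117.5 × g
Your rotor: r = 153 mm = 15.3 cm
64,117.5 = 1.118 × 10⁻⁵ × 15.3 × N²
N² = 64,117.5 / (17.1054 × 10⁻⁵) = 374,837,771
N ≈ √374,837,771 ≈ 19,360.7

≈ 19400 RPM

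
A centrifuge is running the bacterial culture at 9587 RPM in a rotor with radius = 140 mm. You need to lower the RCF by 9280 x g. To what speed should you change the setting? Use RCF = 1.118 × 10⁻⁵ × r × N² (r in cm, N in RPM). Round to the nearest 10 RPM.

r = 140 mm = 14.0 cm
Current RCF = 1.118 × 10⁻⁵ × 14 × (9587)² = 1.118 × 10⁻⁵ × 14 × 91,910,569 ≈ 14,385.8 × g
Target RCF = 14,385.8 − 9,280 = 5,105.8 × g
N² = 5,105.8 / (15.652 × 10⁻⁵) = 32,620,751
N ≈ √32,620,751 ≈ 5,711.5

≈ 5710 RPM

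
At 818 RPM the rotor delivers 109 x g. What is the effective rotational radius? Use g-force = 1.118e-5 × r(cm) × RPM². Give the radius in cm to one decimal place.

RCF = 1.118 × 10⁻⁵ × r × N²
109 = 1.118 × 10⁻⁵ × r × (818)²
r = 109 / (1.118 × 10⁻⁵ × 669,124) = 109 / 7.480806 ≈ 14.571 cm

14.6 cm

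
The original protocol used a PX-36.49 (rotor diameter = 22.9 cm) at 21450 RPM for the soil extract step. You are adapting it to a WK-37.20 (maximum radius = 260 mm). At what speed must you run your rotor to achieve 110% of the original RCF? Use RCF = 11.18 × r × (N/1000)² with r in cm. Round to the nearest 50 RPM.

Original rotor: r = 22.9 / 2 = 11.45 cm
RCF_original = 11.18 × 11.45 × (21.45)² = 11.18 × 11.45 × 460.1025 ≈ 58,898.2 × g
Target RCF = 1.1 × 58,898.2 ≈ 64,788 × g
Your rotor: r = 260 mm = 26.0 cm
64,788 = 11.18 × 26 × (N/1000)²
(N/1000)² = 64,788 / 290.68 = 222.8843
N = 1000 × √222.8843 ≈ 14,929.3

14950 RPM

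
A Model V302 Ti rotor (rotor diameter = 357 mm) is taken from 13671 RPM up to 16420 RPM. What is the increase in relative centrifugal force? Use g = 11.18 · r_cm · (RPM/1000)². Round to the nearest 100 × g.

r = 357 mm / 2 = 178.5 mm = 17.85 cm
RCF₁ = 11.18 × 17.85 × (13.671)² = 11.18 × 17.85 × 186.896241 ≈ 37,297.6 × g
RCF₂ = 11.18 × 17.85 × (16.42)² = 11.18 × 17.85 × 269.6164 ≈ 53,805.5 × g
Increase = 53,805.5 − 37,297.6 = 16,507.9

≈ 16500 × g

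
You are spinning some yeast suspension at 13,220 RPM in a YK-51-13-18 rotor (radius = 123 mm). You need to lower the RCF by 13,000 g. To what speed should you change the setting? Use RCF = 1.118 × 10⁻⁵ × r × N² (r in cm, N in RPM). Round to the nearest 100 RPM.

r = 123 mm = 12.3 cm
Current RCF = 1.118 × 10⁻⁵ × 12.3 × (13220)² = 1.118 × 10⁻⁵ × 12.3 × 174,768,400 ≈ 24,033.1 × g
Target RCF = 24,033.1 − 13,000 = 11,033.1 × g
N² = 11,033.1 / (13.7514 × 10⁻⁵) = 80,232,558
N ≈ √80,232,558 ≈ 8,957.3

N₂ ≈ 9000 RPM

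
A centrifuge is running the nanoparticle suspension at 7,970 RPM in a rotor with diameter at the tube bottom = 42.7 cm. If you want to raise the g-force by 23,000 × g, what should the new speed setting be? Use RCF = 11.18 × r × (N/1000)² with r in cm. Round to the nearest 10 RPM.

r = 42.7 / 2 = 21.35 cm
Current RCF = 11.18 × 21.35 × (7.97)² = 11.18 × 21.35 × 63.5209 ≈ 15,162 × g
Target RCF = 15,162 + 23,000 = 38,162 × g
(N/1000)² = 38,162 / 238.693 = 159.879
N = 1000 × √159.879 ≈ 12,644.3

N₂ ≈ 12640 RPM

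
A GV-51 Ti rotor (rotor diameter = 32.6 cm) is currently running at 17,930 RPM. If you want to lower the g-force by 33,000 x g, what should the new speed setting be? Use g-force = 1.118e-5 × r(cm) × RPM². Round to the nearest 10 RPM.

r = 32.6 / 2 = 16.3 cm
Current RCF = 1.118 × 10⁻⁵ × 16.3 × (17930)² = 1.118 × 10⁻⁵ × 16.3 × 321,484,900 ≈ 58,585.5 × g
Target RCF = 58,585.5 − 33,000 = 25,585.5 × g
N² = 25,585.5 / (18.2234 × 10⁻⁵) = 140,399,157
N ≈ √140,399,157 ≈ 11,849.0

11850 RPM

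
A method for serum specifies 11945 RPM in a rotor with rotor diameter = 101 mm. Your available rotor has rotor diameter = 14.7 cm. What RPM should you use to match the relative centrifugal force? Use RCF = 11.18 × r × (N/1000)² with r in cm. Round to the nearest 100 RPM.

9900 RPM

Original rotor: r = 101 mm / 2 = 50.5 mm = 5.05 cm
RCF_original = 11.18 × 5.05 × (11.945)² = 11.18 × 5.05 × 142.683025 ≈ 8,055.7 × g
Your rotor: r = 14.7 / 2 = 7.35 cm
8,055.7 = 11.18 × 7.35 × (N/1000)²
(N/1000)² = 8,055.7 / 82.173 = 98.03342
N = 1000 × √98.03342 ≈ 9,901.2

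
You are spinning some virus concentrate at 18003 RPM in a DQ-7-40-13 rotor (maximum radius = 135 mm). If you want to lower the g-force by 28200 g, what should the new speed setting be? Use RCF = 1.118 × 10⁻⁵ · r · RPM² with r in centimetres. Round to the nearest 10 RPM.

r = 135 mm = 13.5 cm
Current RCF = 1.118 × 10⁻⁵ × 13.5 × (18003)² = 1.118 × 10⁻⁵ × 13.5 × 324,108,009 ≈ 48,917.6 × g
Target RCF = 48,917.6 − 28,200 = 20,717.6 × g
N² = 20,717.6 / (15.093 × 10⁻⁵) = 137,266,282
N ≈ √137,266,282 ≈ 11,716.1

≈ 11720 RPM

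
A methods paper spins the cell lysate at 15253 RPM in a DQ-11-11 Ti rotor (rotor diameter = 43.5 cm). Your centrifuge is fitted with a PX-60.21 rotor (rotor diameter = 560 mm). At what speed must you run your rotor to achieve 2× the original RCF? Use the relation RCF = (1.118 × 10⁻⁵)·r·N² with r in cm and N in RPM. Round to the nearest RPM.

≈ 19012 RPM

Original rotor: r = 43.5 / 2 = 21.75 cm
RCF = 1.118 × 10⁻⁵ × r × N²
RCF_original = 1.118 × 10⁻⁵ × 21.75 × (15253)² = 1.118 × 10⁻⁵ × 21.75 × 232,654,009 ≈ 56,573.3 × g
Target RCF = 2 × 56,573.3 ≈ 113,146.6 × g
Your rotor: r = 560 mm / 2 = 280 mm = 28 cm
113,146.6 = 1.118 × 10⁻⁵ × 28 × N²
N² = 113,146.6 / (31.304 × 10⁻⁵) = 361,444,544
N ≈ √361,444,544 ≈ 19,011.7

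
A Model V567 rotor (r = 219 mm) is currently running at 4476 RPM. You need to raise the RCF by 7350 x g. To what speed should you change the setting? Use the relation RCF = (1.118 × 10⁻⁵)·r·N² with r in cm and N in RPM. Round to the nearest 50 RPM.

N₂ ≈ 7050 RPM

r = 219 mm = 21.9 cm
Current RCF = 1.118 × 10⁻⁵ × 21.9 × (4476)² = 1.118 × 10⁻⁵ × 21.9 × 20,034,576 ≈ 4,905.3 × g
Target RCF = 4,905.3 + 7,350 = 12,255.3 × g
N² = 12,255.3 / (24.4842 × 10⁻⁵) = 50,053,912
N ≈ √50,053,912 ≈ 7,074.9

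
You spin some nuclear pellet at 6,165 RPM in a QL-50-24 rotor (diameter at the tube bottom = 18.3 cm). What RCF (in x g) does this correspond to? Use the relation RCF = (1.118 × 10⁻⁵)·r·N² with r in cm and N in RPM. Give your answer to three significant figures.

≈ 3890 x g

r = 18.3 / 2 = 9.15 cm
RCF = 1.118 × 10⁻⁵ × 9.15 × (6165)² = 1.118 × 10⁻⁵ × 9.15 × 38,007,225 ≈ 3,888 × g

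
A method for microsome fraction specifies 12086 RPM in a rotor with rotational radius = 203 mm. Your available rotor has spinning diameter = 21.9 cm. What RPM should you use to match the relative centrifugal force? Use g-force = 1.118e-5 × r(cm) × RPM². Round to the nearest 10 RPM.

Original rotor: r = 203 mm = 20.3 cm
RCF = 1.118 × 10⁻⁵ × r × N²
RCF_original = 1.118 × 10⁻⁵ × 20.3 × (12086)² = 1.118 × 10⁻⁵ × 20.3 × 146,071,396 ≈ 33,151.5 × g
Your rotor: r = 21.9 / 2 = 10.95 cm
33,151.5 = 1.118 × 10⁻⁵ × 10.95 × N²
N² = 33,151.5 / (12.2421 × 10⁻⁵) = 270,799,128
N ≈ √270,799,128 ≈ 16,456.0

≈ 16460 RPM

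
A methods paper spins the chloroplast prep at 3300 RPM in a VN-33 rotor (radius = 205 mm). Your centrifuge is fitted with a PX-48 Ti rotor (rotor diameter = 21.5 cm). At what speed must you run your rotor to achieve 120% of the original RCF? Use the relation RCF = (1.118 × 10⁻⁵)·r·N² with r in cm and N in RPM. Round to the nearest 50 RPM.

5000 RPM

Original rotor: r = 205 mm = 20.5 cm
RCF_original = 1.118 × 10⁻⁵ × 20.5 × (3300)² = 1.118 × 10⁻⁵ × 20.5 × 10,890,000 ≈ 2,495.9 × g
Target RCF = 1.2 × 2,495.9 ≈ 2,995.1 × g
Your rotor: r = 21.5 / 2 = 10.75 cm
2,995.1 = 1.118 × 10⁻⁵ × 10.75 × N²
N² = 2,995.1 / (12.0185 × 10⁻⁵) = 24,920,747
N ≈ √24,920,747 ≈ 4,992.1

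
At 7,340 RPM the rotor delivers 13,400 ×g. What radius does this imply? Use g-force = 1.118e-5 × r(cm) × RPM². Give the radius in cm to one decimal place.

r ≈ 22.2 cm

13400 = 1.118 × 10⁻⁵ × r × (7340)²
r = 13400 / (1.118 × 10⁻⁵ × 53,875,600) = 13400 / 602.3292 ≈ 22.247 cm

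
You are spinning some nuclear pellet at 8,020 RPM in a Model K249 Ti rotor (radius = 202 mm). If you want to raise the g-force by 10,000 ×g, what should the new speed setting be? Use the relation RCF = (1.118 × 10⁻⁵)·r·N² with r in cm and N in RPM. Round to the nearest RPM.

N₂ ≈ 10421 RPM

r = 202 mm = 20.2 cm
Current RCF = 1.118 × 10⁻⁵ × 20.2 × (8020)² = 1.118 × 10⁻⁵ × 20.2 × 64,320,400 ≈ 14,525.9 × g
Target RCF = 14,525.9 + 10,000 = 24,525.9 × g
N² = 24,525.9 / (22.5836 × 10⁻⁵) = 108,600,489
N ≈ √108,600,489 ≈ 10,421.2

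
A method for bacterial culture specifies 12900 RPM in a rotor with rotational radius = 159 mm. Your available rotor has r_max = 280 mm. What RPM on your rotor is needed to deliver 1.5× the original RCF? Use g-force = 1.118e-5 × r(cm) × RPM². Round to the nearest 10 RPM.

11910 RPM

Original rotor: r = 159 mm = 15.9 cm
RCF_original = 1.118 × 10⁻⁵ × 15.9 × (12900)² = 1.118 × 10⁻⁵ × 15.9 × 166,410,000 ≈ 29,581.4 × g
Target RCF = 1.5 × 29,581.4 ≈ 44,372.1 × g
Your rotor: r = 280 mm = 28.0 cm
44,372.1 = 1.118 × 10⁻⁵ × 28 × N²
N² = 44,372.1 / (31.304 × 10⁻⁵) = 141,745,783
N ≈ √141,745,783 ≈ 11,905.7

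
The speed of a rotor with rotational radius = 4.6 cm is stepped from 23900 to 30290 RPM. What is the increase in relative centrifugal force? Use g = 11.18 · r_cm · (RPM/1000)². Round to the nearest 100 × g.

17800 x g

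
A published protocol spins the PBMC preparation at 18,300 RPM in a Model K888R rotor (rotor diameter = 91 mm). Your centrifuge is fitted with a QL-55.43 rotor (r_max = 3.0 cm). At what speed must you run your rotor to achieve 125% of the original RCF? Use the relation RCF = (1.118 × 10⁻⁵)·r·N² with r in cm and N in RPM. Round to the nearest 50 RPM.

Original rotor: r = 91 mm / 2 = 45.5 mm = 4.55 cm
RCF_original = 1.118 × 10⁻⁵ × 4.55 × (18300)² = 1.118 × 10⁻⁵ × 4.55 × 334,890,000 ≈ 17,035.5 × g
Target RCF = 1.25 × 17,035.5 ≈ 21,294.4 × g
21,294.4 = 1.118 × 10⁻⁵ × 3 × N²
N² = 21,294.4 / (3.354 × 10⁻⁵) = 634,895,647
N ≈ √634,895,647 ≈ 25,197.1

25200 RPM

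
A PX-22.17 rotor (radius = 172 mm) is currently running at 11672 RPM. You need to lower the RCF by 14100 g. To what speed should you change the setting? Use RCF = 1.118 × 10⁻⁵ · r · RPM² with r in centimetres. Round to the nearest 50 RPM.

N₂ ≈ 7950 RPM

r = 172 mm = 17.2 cm
Current RCF = 1.118 × 10⁻⁵ × 17.2 × (11672)² = 1.118 × 10⁻⁵ × 17.2 × 136,235,584 ≈ 26,197.6 × g
Target RCF = 26,197.6 − 14,100 = 12,097.6 × g
N² = 12,097.6 / (19.2296 × 10⁻⁵) = 62,911,345
N ≈ √62,911,345 ≈ 7,931.7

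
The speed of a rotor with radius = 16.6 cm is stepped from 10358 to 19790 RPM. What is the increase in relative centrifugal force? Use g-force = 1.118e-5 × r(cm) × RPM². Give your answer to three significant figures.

≈ 52800 x g

RCF₁ = 1.118 × 10⁻⁵ × 16.6 × (10358)² = 1.118 × 10⁻⁵ × 16.6 × 107,288,164 ≈ 19,911.4 × g
RCF₂ = 1.118 × 10⁻⁵ × 16.6 × (19790)² = 1.118 × 10⁻⁵ × 16.6 × 391,644,100 ≈ 72,684.4 × g
Increase = 72,684.4 − 19,911.4 = 52,773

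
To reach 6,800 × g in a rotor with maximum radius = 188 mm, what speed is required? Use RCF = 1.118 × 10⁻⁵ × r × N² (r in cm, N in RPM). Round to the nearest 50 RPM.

N ≈ 5700 RPM

r = 188 mm = 18.8 cm
6,800 = 1.118 × 10⁻⁵ × 18.8 × N²
N² = 6,800 / (21.0184 × 10⁻⁵) = 32,352,605
N ≈ √32,352,605 ≈ 5,687.9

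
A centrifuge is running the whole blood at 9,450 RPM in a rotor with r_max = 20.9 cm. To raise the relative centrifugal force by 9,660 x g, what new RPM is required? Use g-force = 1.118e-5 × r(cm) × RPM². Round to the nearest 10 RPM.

N₂ ≈ 11430 RPM

Current RCF = 1.118 × 10⁻⁵ × 20.9 × (9450)² = 1.118 × 10⁻⁵ × 20.9 × 89,302,500 ≈ 20,866.6 × g
Target RCF = 20,866.6 + 9,660 = 30,526.6 × g
N² = 30,526.6 / (23.3662 × 10⁻⁵) = 130,644,264
N ≈ √130,644,264 ≈ 11,430.0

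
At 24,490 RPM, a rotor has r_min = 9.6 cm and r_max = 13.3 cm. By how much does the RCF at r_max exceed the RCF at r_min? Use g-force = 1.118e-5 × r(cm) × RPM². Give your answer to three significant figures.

RCF_max = 1.118 × 10⁻⁵ × 13.3 × (24490)² = 1.118 × 10⁻⁵ × 13.3 × 599,760,100 ≈ 89,180.7 × g
RCF_min = 1.118 × 10⁻⁵ × 9.6 × (24490)² = 1.118 × 10⁻⁵ × 9.6 × 599,760,100 ≈ 64,371.1 × g
ΔRCF = 89,180.7 − 64,371.1 = 24,809.6

24800 ×g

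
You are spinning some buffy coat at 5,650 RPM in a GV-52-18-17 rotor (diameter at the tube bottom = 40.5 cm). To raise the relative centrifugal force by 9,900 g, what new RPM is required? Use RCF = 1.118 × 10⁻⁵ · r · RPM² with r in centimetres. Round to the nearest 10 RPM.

r = 40.5 / 2 = 20.25 cm
Current RCF = 1.118 × 10⁻⁵ × 20.25 × (5650)² = 1.118 × 10⁻⁵ × 20.25 × 31,922,500 ≈ 7,227.1 × g
Target RCF = 7,227.1 + 9,900 = 17,127.1 × g
N² = 17,127.1 / (22.6395 × 10⁻⁵) = 75,651,406
N ≈ √75,651,406 ≈ 8,697.8

8700 RPM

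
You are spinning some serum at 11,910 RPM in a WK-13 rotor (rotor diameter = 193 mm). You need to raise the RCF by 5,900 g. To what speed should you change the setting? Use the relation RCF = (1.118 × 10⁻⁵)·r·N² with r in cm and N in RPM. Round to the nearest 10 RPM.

r = 193 mm / 2 = 96.5 mm = 9.65 cm
Current RCF = 1.118 × 10⁻⁵ × 9.65 × (11910)² = 1.118 × 10⁻⁵ × 9.65 × 141,848,100 ≈ 15,303.6 × g
Target RCF = 15,303.6 + 5,900 = 21,203.6 × g
N² = 21,203.6 / (10.7887 × 10⁻⁵) = 196,535,264
N ≈ √196,535,264 ≈ 14,019.1

N₂ ≈ 14020 RPM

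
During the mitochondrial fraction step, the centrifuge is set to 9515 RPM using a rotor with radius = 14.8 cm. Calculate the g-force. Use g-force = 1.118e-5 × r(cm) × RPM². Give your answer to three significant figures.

RCF = 1.118 × 10⁻⁵ × 14.8 × (9515)² = 1.118 × 10⁻⁵ × 14.8 × 90,535,225 ≈ 14,980.3 × g

≈ 15000 ×g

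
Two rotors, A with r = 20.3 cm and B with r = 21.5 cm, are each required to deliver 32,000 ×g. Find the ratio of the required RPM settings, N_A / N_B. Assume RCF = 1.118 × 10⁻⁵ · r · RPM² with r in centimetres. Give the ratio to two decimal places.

1.03

At fixed RCF, N ∝ 1/√r, so N_A/N_B = √(r_B/r_A) = √(21.5/20.3) = √1.059113 = 1.0291.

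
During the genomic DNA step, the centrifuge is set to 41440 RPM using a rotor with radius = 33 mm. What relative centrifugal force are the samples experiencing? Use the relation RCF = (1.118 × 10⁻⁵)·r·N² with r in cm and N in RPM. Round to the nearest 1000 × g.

r = 33 mm = 3.3 cm
RCF = 1.118 × 10⁻⁵ × r × N²
RCF = 1.118 × 10⁻⁵ × 3.3 × (41440)² = 1.118 × 10⁻⁵ × 3.3 × 1,717,273,600 ≈ 63,357.1 × g

63000 g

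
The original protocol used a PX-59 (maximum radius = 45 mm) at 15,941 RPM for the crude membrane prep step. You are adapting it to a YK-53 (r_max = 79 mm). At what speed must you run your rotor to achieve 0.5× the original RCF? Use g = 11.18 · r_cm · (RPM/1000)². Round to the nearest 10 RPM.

8510 RPM

Original rotor: r = 45 mm = 4.5 cm
RCF_original = 11.18 × 4.5 × (15.941)² = 11.18 × 4.5 × 254.115481 ≈ 12,784.5 × g
Target RCF = 0.5 × 12,784.5 ≈ 6,392.2 × g
Your rotor: r = 79 mm = 7.9 cm
6,392.2 = 11.18 × 7.9 × (N/1000)²
(N/1000)² = 6,392.2 / 88.322 = 72.37381
N = 1000 × √72.37381 ≈ 8,507.3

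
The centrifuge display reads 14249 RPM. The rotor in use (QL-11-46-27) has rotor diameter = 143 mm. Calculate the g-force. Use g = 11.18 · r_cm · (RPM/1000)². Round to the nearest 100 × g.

r = 143 mm / 2 = 71.5 mm = 7.15 cm
RCF = 11.18 × r × (N/1000)²
RCF = 11.18 × 7.15 × (14.249)² = 11.18 × 7.15 × 203.034001 ≈ 16,229.9 × g

RCF ≈ 16200 x g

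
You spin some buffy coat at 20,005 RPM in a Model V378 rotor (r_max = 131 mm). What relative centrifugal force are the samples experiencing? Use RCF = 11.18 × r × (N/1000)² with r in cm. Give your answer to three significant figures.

r = 131 mm = 13.1 cm
RCF = 11.18 × r × (N/1000)²
RCF = 11.18 × 13.1 × (20.005)² = 11.18 × 13.1 × 400.200025 ≈ 58,612.5 × g

≈ 58600 x g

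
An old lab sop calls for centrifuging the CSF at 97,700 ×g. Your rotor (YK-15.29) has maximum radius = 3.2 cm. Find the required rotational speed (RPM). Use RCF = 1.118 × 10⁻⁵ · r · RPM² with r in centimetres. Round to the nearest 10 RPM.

N ≈ 52260 RPM

97,700 = 1.118 × 10⁻⁵ × 3.2 × N²
N² = 97,700 / (3.5776 × 10⁻⁵) = 2,730,881,038
N ≈ √2,730,881,038 ≈ 52,257.8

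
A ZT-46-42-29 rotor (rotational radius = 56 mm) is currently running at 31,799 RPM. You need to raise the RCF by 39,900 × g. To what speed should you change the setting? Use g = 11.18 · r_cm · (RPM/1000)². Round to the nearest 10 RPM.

≈ 40600 RPM

r = 56 mm = 5.6 cm
Current RCF = 11.18 × 5.6 × (31.799)² = 11.18 × 5.6 × 1,011.176401 ≈ 63,307.7 × g
Target RCF = 63,307.7 + 39,900 = 103,207.7 × g
(N/1000)² = 103,207.7 / 62.608 = 1648.475
N = 1000 × √1648.475 ≈ 40,601.4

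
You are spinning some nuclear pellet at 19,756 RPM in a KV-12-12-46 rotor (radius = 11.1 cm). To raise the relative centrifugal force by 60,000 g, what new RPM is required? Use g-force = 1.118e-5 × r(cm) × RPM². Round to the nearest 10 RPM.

N₂ ≈ 29560 RPM

Current RCF = 1.118 × 10⁻⁵ × 11.1 × (19756)² = 1.118 × 10⁻⁵ × 11.1 × 390,299,536 ≈ 48,435.4 × g
Target RCF = 48,435.4 + 60,000 = 108,435.4 × g
N² = 108,435.4 / (12.4098 × 10⁻⁵) = 873,788,458
N ≈ √873,788,458 ≈ 29,559.9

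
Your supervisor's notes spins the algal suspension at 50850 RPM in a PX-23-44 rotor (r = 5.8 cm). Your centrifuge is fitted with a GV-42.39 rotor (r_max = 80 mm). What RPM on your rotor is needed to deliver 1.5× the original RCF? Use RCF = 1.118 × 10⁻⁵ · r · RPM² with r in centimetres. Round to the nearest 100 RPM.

RCF_original = 1.118 × 10⁻⁵ × 5.8 × (50850)² = 1.118 × 10⁻⁵ × 5.8 × 2,585,722,500 ≈ 167,668.6 × g
Target RCF = 1.5 × 167,668.6 ≈ 251,502.9 × g
Your rotor: r = 80 mm = 8.0 cm
251,502.9 = 1.118 × 10⁻⁵ × 8 × N²
N² = 251,502.9 / (8.944 × 10⁻⁵) = 2,811,973,390
N ≈ √2,811,973,390 ≈ 53,028.0

≈ 53000 RPM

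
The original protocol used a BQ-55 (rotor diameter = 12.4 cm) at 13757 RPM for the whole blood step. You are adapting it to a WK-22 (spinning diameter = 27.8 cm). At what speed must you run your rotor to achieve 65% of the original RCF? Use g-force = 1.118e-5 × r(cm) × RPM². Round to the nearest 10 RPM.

≈ 7410 RPM

Original rotor: r = 12.4 / 2 = 6.2 cm
RCF_original = 1.118 × 10⁻⁵ × 6.2 × (13757)² = 1.118 × 10⁻⁵ × 6.2 × 189,255,049 ≈ 13,118.4 × g
Target RCF = 0.65 × 13,118.4 ≈ 8,527 × g
Your rotor: r = 27.8 / 2 = 13.9 cm
8,527 = 1.118 × 10⁻⁵ × 13.9 × N²
N² = 8,527 / (15.5402 × 10⁻⁵) = 54,870,594
N ≈ √54,870,594 ≈ 7,407.5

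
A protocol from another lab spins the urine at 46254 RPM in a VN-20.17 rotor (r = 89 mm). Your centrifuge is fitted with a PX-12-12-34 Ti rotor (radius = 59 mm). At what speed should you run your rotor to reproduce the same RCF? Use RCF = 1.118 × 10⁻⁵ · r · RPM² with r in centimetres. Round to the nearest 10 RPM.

Original rotor: r = 89 mm = 8.9 cm
RCF_original = 1.118 × 10⁻⁵ × 8.9 × (46254)² = 1.118 × 10⁻⁵ × 8.9 × 2,139,432,516 ≈ 212,877.8 × g
Your rotor: r = 59 mm = 5.9 cm
212,877.8 = 1.118 × 10⁻⁵ × 5.9 × N²
N² = 212,877.8 / (6.5962 × 10⁻⁵) = 3,227,279,343
N ≈ √3,227,279,343 ≈ 56,809.1

≈ 56810 RPM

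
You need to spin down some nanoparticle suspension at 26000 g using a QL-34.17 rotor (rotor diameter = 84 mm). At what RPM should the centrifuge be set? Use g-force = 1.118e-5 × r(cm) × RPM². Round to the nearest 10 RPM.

r = 84 mm / 2 = 42 mm = 4.2 cm
RCF = 1.118 × 10⁻⁵ × r × N²
26,000 = 1.118 × 10⁻⁵ × 4.2 × N²
N² = 26,000 / (4.6956 × 10⁻⁵) = 553,709,856
N ≈ √553,709,856 ≈ 23,531.0

≈ 23530 RPM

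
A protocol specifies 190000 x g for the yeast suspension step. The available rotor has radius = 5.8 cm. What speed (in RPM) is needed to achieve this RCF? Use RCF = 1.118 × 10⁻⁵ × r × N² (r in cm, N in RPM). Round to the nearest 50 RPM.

≈ 54150 RPM

RCF = 1.118 × 10⁻⁵ × r × N²
190,000 = 1.118 × 10⁻⁵ × 5.8 × N²
N² = 190,000 / (6.4844 × 10⁻⁵) = 2,930,109,185
N ≈ √2,930,109,185 ≈ 54,130.5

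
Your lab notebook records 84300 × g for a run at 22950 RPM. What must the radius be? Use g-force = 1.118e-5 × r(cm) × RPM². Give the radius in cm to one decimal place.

r ≈ 14.3 cm

84300 = 1.118 × 10⁻⁵ × r × (22950)²
r = 84300 / (1.118 × 10⁻⁵ × 526,702,500) = 84300 / 5888.534 ≈ 14.316 cm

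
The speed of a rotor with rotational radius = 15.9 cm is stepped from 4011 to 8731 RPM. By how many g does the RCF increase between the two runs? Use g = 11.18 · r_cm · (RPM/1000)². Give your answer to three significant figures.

10700 g

RCF₁ = 11.18 × 15.9 × (4.011)² = 11.18 × 15.9 × 16.088121 ≈ 2,859.9 × g
RCF₂ = 11.18 × 15.9 × (8.731)² = 11.18 × 15.9 × 76.230361 ≈ 13,550.9 × g
Increase = 13,550.9 − 2,859.9 = 10,691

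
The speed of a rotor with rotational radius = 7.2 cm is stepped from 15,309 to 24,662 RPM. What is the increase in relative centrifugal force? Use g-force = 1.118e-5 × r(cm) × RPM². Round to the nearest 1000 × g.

≈ 30000 × g

RCF₁ = 1.118 × 10⁻⁵ × 7.2 × (15309)² = 1.118 × 10⁻⁵ × 7.2 × 234,365,481 ≈ 18,865.5 × g
RCF₂ = 1.118 × 10⁻⁵ × 7.2 × (24662)² = 1.118 × 10⁻⁵ × 7.2 × 608,214,244 ≈ 48,958.8 × g
Increase = 48,958.8 − 18,865.5 = 30,093.3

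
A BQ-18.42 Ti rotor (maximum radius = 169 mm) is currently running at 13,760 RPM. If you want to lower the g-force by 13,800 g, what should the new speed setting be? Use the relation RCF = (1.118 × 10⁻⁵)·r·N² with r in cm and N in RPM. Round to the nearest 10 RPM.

r = 169 mm = 16.9 cm
Current RCF = 1.118 × 10⁻⁵ × 16.9 × (13760)² = 1.118 × 10⁻⁵ × 16.9 × 189,337,600 ≈ 35,773.8 × g
Target RCF = 35,773.8 − 13,800 = 21,973.8 × g
N² = 21,973.8 / (18.8942 × 10⁻⁵) = 116,299,182
N ≈ √116,299,182 ≈ 10,784.2

N₂ ≈ 10780 RPM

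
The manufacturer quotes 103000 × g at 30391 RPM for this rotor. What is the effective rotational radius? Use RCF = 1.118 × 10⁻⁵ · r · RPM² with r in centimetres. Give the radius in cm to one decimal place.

r ≈ 10.0 cm

103000 = 1.118 × 10⁻⁵ × r × (30391)²
r = 103000 / (1.118 × 10⁻⁵ × 923,612,881) = 103000 / 10325.99 ≈ 9.975 cm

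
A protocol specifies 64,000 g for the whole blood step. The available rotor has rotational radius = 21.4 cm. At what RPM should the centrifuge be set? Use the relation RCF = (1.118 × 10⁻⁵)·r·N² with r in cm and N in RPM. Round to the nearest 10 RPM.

16360 RPM

RCF = 1.118 × 10⁻⁵ × r × N²
64,000 = 1.118 × 10⁻⁵ × 21.4 × N²
N² = 64,000 / (23.9252 × 10⁻⁵) = 267,500,376
N ≈ √267,500,376 ≈ 16,355.4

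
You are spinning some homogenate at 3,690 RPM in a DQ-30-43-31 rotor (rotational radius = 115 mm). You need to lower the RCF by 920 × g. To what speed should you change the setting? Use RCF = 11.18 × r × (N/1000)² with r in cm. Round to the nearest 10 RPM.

r = 115 mm = 11.5 cm
Current RCF = 11.18 × 11.5 × (3.69)² = 11.18 × 11.5 × 13.6161 ≈ 1,750.6 × g
Target RCF = 1,750.6 − 920 = 830.6 × g
(N/1000)² = 830.6 / 128.57 = 6.460294
N = 1000 × √6.460294 ≈ 2,541.7

≈ 2540 RPM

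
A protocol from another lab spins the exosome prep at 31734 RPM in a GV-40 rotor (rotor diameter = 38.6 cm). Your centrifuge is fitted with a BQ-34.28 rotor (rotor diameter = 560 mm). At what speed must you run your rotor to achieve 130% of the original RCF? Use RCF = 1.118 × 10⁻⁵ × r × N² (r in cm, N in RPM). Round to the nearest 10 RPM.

30040 RPM

Original rotor: r = 38.6 / 2 = 19.3 cm
RCF = 1.118 × 10⁻⁵ × r × N²
RCF_original = 1.118 × 10⁻⁵ × 19.3 × (31734)² = 1.118 × 10⁻⁵ × 19.3 × 1,007,046,756 ≈ 217,294.5 × g
Target RCF = 1.3 × 217,294.5 ≈ 282,482.9 × g
Your rotor: r = 560 mm / 2 = 280 mm = 28 cm
282,482.9 = 1.118 × 10⁻⁵ × 28 × N²
N² = 282,482.9 / (31.304 × 10⁻⁵) = 902,385,957
N ≈ √902,385,957 ≈ 30,039.7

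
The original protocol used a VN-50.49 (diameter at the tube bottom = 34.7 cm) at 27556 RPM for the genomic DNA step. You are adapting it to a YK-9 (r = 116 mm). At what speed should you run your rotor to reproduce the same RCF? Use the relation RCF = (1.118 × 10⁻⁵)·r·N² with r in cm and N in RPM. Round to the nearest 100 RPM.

Original rotor: r = 34.7 / 2 = 17.35 cm
RCF_original = 1.118 × 10⁻⁵ × 17.35 × (27556)² = 1.118 × 10⁻⁵ × 17.35 × 759,333,136 ≈ 147,290.1 × g
Your rotor: r = 116 mm = 11.6 cm
147,290.1 = 1.118 × 10⁻⁵ × 11.6 × N²
N² = 147,290.1 / (12.9688 × 10⁻⁵) = 1,135,726,513
N ≈ √1,135,726,513 ≈ 33,700.5

33700 RPM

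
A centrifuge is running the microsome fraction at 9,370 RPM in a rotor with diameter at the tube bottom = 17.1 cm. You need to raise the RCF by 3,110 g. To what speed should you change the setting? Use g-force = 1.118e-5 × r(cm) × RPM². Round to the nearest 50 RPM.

r = 17.1 / 2 = 8.55 cm
Current RCF = 1.118 × 10⁻⁵ × 8.55 × (9370)² = 1.118 × 10⁻⁵ × 8.55 × 87,796,900 ≈ 8,392.4 × g
Target RCF = 8,392.4 + 3,110 = 11,502.4 × g
N² = 11,502.4 / (9.5589 × 10⁻⁵) = 120,331,837
N ≈ √120,331,837 ≈ 10,969.6

N₂ ≈ 10950 RPM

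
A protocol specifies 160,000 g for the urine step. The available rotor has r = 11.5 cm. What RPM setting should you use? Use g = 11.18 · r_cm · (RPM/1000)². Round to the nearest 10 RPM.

160,000 = 11.18 × 11.5 × (N/1000)²
(N/1000)² = 160,000 / 128.57 = 1244.458
N = 1000 × √1244.458 ≈ 35,276.9

≈ 35280 RPM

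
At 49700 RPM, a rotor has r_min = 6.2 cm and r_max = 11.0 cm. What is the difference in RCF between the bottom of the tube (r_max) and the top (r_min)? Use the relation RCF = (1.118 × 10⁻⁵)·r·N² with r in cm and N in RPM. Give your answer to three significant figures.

ΔRCF = 1.118 × 10⁻⁵ × (r_max − r_min) × N² = 1.118 × 10⁻⁵ × 4.8 × 2,470,090,000 ≈ 132,554.9

ΔRCF ≈ 133000 g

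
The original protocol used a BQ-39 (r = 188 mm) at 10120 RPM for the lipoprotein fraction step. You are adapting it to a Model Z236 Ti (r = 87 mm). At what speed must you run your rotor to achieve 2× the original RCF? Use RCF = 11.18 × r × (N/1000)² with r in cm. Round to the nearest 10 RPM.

≈ 21040 RPM

Original rotor: r = 188 mm = 18.8 cm
RCF_original = 11.18 × 18.8 × (10.12)² = 11.18 × 18.8 × 102.4144 ≈ 21,525.9 × g
Target RCF = 2 × 21,525.9 ≈ 43,051.8 × g
Your rotor: r = 87 mm = 8.7 cm
43,051.8 = 11.18 × 8.7 × (N/1000)²
(N/1000)² = 43,051.8 / 97.266 = 442.6192
N = 1000 × √442.6192 ≈ 21,038.5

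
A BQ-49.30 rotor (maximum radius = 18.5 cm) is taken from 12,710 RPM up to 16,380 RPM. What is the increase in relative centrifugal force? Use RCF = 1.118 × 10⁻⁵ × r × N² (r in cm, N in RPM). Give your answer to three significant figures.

≈ 22100 ×g

RCF₁ = 1.118 × 10⁻⁵ × 18.5 × (12710)² = 1.118 × 10⁻⁵ × 18.5 × 161,544,100 ≈ 33,412.2 × g
RCF₂ = 1.118 × 10⁻⁵ × 18.5 × (16380)² = 1.118 × 10⁻⁵ × 18.5 × 268,304,400 ≈ 55,493.4 × g
Increase = 55,493.4 − 33,412.2 = 22,081.2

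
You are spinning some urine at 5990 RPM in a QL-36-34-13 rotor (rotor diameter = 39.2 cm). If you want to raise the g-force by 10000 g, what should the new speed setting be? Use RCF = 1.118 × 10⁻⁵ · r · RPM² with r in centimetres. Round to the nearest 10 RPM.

r = 39.2 / 2 = 19.6 cm
Current RCF = 1.118 × 10⁻⁵ × 19.6 × (5990)² = 1.118 × 10⁻⁵ × 19.6 × 35,880,100 ≈ 7,862.3 × g
Target RCF = 7,862.3 + 10,000 = 17,862.3 × g
N² = 17,862.3 / (21.9128 × 10⁻⁵) = 81,515,370
N ≈ √81,515,370 ≈ 9,028.6

N₂ ≈ 9030 RPM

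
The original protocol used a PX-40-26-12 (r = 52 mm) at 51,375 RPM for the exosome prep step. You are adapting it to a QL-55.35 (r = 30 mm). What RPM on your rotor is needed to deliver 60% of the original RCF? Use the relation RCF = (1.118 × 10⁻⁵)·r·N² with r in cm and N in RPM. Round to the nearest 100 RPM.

Original rotor: r = 52 mm = 5.2 cm
RCF_original = 1.118 × 10⁻⁵ × 5.2 × (51375)² = 1.118 × 10⁻⁵ × 5.2 × 2,639,390,625 ≈ 153,443.6 × g
Target RCF = 0.6 × 153,443.6 ≈ 92,066.2 × g
Your rotor: r = 30 mm = 3.0 cm
92,066.2 = 1.118 × 10⁻⁵ × 3 × N²
N² = 92,066.2 / (3.354 × 10⁻⁵) = 2,744,967,203
N ≈ √2,744,967,203 ≈ 52,392.4

≈ 52400 RPM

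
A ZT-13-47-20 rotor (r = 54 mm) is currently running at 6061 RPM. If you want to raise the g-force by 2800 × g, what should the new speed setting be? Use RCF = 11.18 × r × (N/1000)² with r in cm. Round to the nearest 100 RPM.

N₂ ≈ 9100 RPM

r = 54 mm = 5.4 cm
Current RCF = 11.18 × 5.4 × (6.061)² = 11.18 × 5.4 × 36.735721 ≈ 2,217.8 × g
Target RCF = 2,217.8 + 2,800 = 5,017.8 × g
(N/1000)² = 5,017.8 / 60.372 = 83.11469
N = 1000 × √83.11469 ≈ 9,116.7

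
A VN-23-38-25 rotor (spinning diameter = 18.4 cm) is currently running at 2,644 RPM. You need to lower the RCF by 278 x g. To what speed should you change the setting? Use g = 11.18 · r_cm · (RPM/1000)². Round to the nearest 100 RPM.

2100 RPM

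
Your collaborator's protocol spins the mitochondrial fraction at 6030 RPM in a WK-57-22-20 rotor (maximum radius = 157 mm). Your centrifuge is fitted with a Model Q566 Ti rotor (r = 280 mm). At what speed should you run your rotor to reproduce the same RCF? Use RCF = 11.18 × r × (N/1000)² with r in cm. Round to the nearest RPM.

Original rotor: r = 157 mm = 15.7 cm
RCF_original = 11.18 × 15.7 × (6.03)² = 11.18 × 15.7 × 36.3609 ≈ 6,382.3 × g
Your rotor: r = 280 mm = 28.0 cm
6,382.3 = 11.18 × 28 × (N/1000)²
(N/1000)² = 6,382.3 / 313.04 = 20.38813
N = 1000 × √20.38813 ≈ 4,515.3

≈ 4515 RPM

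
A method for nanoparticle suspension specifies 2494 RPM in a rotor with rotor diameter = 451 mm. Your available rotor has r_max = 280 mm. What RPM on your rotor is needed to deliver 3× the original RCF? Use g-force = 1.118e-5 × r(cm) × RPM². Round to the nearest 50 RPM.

≈ 3900 RPM

Original rotor: r = 451 mm / 2 = 225.5 mm = 22.55 cm
RCF = 1.118 × 10⁻⁵ × r × N²
RCF_original = 1.118 × 10⁻⁵ × 22.55 × (2494)² = 1.118 × 10⁻⁵ × 22.55 × 6,220,036 ≈ 1,568.1 × g
Target RCF = 3 × 1,568.1 ≈ 4,704.3 × g
Your rotor: r = 280 mm = 28.0 cm
4,704.3 = 1.118 × 10⁻⁵ × 28 × N²
N² = 4,704.3 / (31.304 × 10⁻⁵) = 15,027,792
N ≈ √15,027,792 ≈ 3,876.6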